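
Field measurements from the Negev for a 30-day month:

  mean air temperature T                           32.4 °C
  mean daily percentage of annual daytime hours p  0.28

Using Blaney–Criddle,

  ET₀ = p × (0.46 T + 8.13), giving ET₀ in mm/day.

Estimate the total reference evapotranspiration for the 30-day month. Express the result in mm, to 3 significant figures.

193 mm

ET₀ = 0.28 × (0.46 × 32.4 + 8.13) = 0.28 × 23.034 = 6.4495 mm/d
Monthly total = 6.4495 × 30 = 193.485 mm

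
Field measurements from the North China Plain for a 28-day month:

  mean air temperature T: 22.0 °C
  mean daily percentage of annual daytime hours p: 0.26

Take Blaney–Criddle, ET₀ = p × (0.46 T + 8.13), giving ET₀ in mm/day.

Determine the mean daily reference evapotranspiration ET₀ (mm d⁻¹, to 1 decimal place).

4.7 mm d⁻¹

ET₀ = 0.26 × (0.46 × 22.0 + 8.13) = 0.26 × 18.250 = 4.7450 mm/d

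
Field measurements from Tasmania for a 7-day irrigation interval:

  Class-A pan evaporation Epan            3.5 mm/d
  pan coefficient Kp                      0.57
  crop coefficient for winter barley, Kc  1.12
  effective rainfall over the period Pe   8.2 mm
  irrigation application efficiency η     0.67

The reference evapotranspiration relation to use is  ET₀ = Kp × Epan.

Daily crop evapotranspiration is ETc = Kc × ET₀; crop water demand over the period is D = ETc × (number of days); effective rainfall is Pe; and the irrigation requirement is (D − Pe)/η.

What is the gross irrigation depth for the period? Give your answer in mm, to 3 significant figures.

ET₀ = 0.57 × 3.5 = 1.9950 mm/d
ETc = Kc × ET₀ = 1.12 × 1.9950 = 2.2344 mm/d
Crop demand D = ETc × 7 d = 2.2344 × 7 = 15.641 mm
D − Pe = 15.641 − 8.2 = 7.441 mm
Gross irrigation = 7.441 / 0.67 = 11.106 mm

11.1 mm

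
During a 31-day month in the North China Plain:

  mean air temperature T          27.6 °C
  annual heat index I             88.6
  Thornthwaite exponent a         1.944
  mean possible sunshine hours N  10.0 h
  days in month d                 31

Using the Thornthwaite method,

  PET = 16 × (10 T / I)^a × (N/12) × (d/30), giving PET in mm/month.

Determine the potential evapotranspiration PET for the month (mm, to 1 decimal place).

125.5 mm

10T/I = 10 × 27.6 / 88.6 = 3.1151
(10T/I)^a = 3.1151^1.944 = 9.1056
Uncorrected PET = 16 × 9.1056 = 145.690 mm
Correction = (N/12)(d/30) = (10.0/12)(31/30) = 0.8611
PET = 145.690 × 0.8611 = 125.454 mm/month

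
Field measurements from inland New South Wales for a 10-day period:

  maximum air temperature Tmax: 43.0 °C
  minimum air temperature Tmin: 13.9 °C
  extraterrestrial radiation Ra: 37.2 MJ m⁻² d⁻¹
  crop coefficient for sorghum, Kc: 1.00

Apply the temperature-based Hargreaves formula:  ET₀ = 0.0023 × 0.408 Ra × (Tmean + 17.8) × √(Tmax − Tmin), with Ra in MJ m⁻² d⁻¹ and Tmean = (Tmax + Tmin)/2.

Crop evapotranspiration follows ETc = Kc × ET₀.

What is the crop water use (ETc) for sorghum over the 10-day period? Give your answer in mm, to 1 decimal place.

Tmean = (43.0 + 13.9)/2 = 28.45 °C
0.408 Ra = 0.408 × 37.2 = 15.1776 mm/d equivalent
ET₀ = 0.0023 × 15.1776 × (28.45 + 17.8) × √29.1 = 0.0023 × 15.1776 × 46.25 × 5.3944 = 8.7094 mm/d
ETc = Kc × ET₀ = 1.00 × 8.7094 = 8.7094 mm/d
Over 10 days: 8.7094 × 10 = 87.094 mm

87.1 mm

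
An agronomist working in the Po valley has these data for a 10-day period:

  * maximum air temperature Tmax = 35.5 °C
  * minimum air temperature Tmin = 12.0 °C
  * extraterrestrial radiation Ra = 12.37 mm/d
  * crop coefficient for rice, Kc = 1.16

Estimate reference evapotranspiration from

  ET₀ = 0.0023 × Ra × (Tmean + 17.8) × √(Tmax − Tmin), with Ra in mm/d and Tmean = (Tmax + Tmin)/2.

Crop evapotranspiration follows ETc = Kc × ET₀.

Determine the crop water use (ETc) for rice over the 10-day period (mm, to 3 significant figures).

Tmean = (35.5 + 12.0)/2 = 23.75 °C
ET₀ = 0.0023 × 12.37 × (23.75 + 17.8) × √23.5 = 0.0023 × 12.37 × 41.55 × 4.8477 = 5.7307 mm/d
ETc = Kc × ET₀ = 1.16 × 5.7307 = 6.6476 mm/d
Over 10 days: 6.6476 × 10 = 66.476 mm

66.5 mm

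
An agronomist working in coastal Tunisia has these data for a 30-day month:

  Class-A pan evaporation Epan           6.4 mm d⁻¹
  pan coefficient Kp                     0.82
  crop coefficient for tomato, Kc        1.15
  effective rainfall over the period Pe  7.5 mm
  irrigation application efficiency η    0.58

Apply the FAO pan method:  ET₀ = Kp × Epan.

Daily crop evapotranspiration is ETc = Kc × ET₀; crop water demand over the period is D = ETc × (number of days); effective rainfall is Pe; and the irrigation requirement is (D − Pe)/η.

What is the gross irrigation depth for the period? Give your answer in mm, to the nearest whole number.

ET₀ = 0.82 × 6.4 = 5.2480 mm/d
ETc = Kc × ET₀ = 1.15 × 5.2480 = 6.0352 mm/d
Crop demand D = ETc × 30 d = 6.0352 × 30 = 181.056 mm
D − Pe = 181.056 − 7.5 = 173.556 mm
Gross irrigation = 173.556 / 0.58 = 299.234 mm

299 mm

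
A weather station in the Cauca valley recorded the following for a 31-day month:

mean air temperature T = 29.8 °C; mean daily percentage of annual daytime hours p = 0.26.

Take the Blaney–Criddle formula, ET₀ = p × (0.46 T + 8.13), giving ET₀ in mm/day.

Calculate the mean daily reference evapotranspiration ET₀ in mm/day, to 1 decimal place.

5.7 mm/day

ET₀ = 0.26 × (0.46 × 29.8 + 8.13) = 0.26 × 21.838 = 5.6779 mm/d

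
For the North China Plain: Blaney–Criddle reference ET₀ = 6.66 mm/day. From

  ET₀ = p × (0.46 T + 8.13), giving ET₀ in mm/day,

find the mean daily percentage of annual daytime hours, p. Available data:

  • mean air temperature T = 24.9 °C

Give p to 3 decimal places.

0.340

p = ET₀ / (0.46 T + 8.13) = 6.66 / (0.46 × 24.9 + 8.13) = 6.66 / 19.584 = 0.3401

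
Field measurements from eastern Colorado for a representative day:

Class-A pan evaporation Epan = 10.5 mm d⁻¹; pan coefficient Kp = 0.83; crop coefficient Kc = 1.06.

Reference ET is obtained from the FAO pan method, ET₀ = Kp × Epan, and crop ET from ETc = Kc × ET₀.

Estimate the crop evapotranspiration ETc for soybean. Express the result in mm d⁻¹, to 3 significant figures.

9.24 mm d⁻¹

ET₀ = 0.83 × 10.5 = 8.7150 mm/d
ETc = Kc × ET₀ = 1.06 × 8.7150 = 9.2379 mm/d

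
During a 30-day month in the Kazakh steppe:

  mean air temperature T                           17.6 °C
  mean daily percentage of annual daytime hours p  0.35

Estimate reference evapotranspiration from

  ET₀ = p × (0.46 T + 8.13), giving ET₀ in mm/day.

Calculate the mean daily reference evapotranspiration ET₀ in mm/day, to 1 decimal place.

ET₀ = 0.35 × (0.46 × 17.6 + 8.13) = 0.35 × 16.226 = 5.6791 mm/d

5.7 mm/day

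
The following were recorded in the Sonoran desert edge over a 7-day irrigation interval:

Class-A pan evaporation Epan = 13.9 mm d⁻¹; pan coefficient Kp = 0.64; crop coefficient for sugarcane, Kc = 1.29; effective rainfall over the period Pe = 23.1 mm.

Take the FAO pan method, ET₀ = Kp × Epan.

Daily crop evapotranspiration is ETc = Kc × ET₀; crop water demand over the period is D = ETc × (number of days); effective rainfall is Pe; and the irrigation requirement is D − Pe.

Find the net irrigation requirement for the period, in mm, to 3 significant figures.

57.2 mm

ET₀ = 0.64 × 13.9 = 8.8960 mm/d
ETc = Kc × ET₀ = 1.29 × 8.8960 = 11.4758 mm/d
Crop demand D = ETc × 7 d = 11.4758 × 7 = 80.331 mm
D − Pe = 80.331 − 23.1 = 57.231 mm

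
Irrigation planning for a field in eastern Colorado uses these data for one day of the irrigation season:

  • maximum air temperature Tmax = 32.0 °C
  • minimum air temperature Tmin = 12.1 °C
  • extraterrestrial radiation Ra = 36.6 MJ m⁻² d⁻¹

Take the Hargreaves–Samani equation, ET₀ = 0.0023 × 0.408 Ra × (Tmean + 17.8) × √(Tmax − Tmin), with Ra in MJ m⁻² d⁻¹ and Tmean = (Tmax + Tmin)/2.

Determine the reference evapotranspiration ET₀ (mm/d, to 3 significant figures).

6.11 mm/d

Tmean = (32.0 + 12.1)/2 = 22.05 °C
0.408 Ra = 0.408 × 36.6 = 14.9328 mm/d equivalent
ET₀ = 0.0023 × 14.9328 × (22.05 + 17.8) × √19.9 = 0.0023 × 14.9328 × 39.85 × 4.4609 = 6.1055 mm/d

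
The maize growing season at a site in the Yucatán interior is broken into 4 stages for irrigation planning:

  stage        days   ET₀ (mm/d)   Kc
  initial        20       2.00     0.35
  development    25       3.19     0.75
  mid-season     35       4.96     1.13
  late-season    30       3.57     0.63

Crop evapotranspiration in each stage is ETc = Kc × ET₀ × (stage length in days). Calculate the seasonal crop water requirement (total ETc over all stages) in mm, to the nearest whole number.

initial: 0.35 × 2.00 × 20 = 14.00 mm
development: 0.75 × 3.19 × 25 = 59.81 mm
mid-season: 1.13 × 4.96 × 35 = 196.17 mm
late-season: 0.63 × 3.57 × 30 = 67.47 mm
Seasonal total = 337.45 mm

337 mm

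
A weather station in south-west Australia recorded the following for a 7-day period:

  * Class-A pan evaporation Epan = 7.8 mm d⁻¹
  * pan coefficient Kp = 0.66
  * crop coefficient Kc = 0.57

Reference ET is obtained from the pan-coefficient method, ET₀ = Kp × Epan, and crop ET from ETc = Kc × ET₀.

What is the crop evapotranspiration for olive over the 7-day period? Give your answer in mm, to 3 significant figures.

ET₀ = 0.66 × 7.8 = 5.1480 mm/d
ETc = Kc × ET₀ = 0.57 × 5.1480 = 2.9344 mm/d
Over 7 days: 2.9344 × 7 = 20.541 mm

20.5 mm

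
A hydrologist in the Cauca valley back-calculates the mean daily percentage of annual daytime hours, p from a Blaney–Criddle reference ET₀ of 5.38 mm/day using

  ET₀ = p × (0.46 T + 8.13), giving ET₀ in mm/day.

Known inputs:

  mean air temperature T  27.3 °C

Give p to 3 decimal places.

p = ET₀ / (0.46 T + 8.13) = 5.38 / (0.46 × 27.3 + 8.13) = 5.38 / 20.688 = 0.2601

0.260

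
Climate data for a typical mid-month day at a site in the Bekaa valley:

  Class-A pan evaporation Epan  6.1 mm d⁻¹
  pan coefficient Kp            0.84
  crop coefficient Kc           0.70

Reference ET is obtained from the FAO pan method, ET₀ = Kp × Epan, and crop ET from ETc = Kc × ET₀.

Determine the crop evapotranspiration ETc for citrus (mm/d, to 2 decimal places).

3.59 mm/d

ET₀ = 0.84 × 6.1 = 5.1240 mm/d
ETc = Kc × ET₀ = 0.70 × 5.1240 = 3.5868 mm/d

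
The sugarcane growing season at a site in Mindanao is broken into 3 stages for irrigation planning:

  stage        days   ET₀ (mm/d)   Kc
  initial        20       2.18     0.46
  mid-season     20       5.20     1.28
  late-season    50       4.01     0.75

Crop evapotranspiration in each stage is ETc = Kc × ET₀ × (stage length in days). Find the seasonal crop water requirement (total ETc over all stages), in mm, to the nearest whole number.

304 mm

initial: 0.46 × 2.18 × 20 = 20.06 mm
mid-season: 1.28 × 5.20 × 20 = 133.12 mm
late-season: 0.75 × 4.01 × 50 = 150.38 mm
Seasonal total = 303.56 mm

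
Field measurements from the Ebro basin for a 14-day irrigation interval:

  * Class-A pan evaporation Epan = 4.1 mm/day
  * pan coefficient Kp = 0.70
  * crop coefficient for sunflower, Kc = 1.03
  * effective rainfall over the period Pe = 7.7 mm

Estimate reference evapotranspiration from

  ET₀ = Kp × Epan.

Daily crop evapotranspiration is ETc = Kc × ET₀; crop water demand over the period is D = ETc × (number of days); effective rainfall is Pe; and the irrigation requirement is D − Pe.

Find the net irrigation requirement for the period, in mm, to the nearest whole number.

ET₀ = 0.70 × 4.1 = 2.8700 mm/d
ETc = Kc × ET₀ = 1.03 × 2.8700 = 2.9561 mm/d
Crop demand D = ETc × 14 d = 2.9561 × 14 = 41.385 mm
D − Pe = 41.385 − 7.7 = 33.685 mm

34 mm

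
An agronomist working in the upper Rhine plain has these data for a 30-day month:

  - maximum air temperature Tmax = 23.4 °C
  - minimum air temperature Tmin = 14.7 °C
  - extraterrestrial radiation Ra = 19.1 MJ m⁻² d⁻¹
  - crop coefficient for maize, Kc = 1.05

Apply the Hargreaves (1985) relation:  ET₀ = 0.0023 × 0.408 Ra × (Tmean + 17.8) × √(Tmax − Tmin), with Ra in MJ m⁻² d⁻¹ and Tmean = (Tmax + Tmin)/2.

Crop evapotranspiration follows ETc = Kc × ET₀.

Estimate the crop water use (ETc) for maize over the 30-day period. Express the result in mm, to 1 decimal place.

Tmean = (23.4 + 14.7)/2 = 19.05 °C
0.408 Ra = 0.408 × 19.1 = 7.7928 mm/d equivalent
ET₀ = 0.0023 × 7.7928 × (19.05 + 17.8) × √8.7 = 0.0023 × 7.7928 × 36.85 × 2.9496 = 1.9481 mm/d
ETc = Kc × ET₀ = 1.05 × 1.9481 = 2.0455 mm/d
Over 30 days: 2.0455 × 30 = 61.365 mm

61.4 mm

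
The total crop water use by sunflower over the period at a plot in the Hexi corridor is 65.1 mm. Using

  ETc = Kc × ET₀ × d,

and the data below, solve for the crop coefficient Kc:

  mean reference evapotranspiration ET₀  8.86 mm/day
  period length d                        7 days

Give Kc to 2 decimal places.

1.05

ETc = Kc × ET₀ × d  ⇒  Kc = ETc / (ET₀ × d)
Kc = 65.1 / (8.86 × 7) = 65.1 / 62.02 = 1.0497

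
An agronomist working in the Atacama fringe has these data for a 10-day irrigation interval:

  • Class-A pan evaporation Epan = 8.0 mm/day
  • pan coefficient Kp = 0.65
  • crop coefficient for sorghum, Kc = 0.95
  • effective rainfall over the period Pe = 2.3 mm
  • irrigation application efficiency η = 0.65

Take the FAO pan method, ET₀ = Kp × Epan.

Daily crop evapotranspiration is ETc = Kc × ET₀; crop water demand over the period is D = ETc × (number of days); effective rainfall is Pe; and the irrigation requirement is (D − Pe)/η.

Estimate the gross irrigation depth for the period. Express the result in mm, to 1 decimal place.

72.5 mm

ET₀ = 0.65 × 8.0 = 5.2000 mm/d
ETc = Kc × ET₀ = 0.95 × 5.2000 = 4.9400 mm/d
Crop demand D = ETc × 10 d = 4.9400 × 10 = 49.400 mm
D − Pe = 49.400 − 2.3 = 47.100 mm
Gross irrigation = 47.100 / 0.65 = 72.462 mm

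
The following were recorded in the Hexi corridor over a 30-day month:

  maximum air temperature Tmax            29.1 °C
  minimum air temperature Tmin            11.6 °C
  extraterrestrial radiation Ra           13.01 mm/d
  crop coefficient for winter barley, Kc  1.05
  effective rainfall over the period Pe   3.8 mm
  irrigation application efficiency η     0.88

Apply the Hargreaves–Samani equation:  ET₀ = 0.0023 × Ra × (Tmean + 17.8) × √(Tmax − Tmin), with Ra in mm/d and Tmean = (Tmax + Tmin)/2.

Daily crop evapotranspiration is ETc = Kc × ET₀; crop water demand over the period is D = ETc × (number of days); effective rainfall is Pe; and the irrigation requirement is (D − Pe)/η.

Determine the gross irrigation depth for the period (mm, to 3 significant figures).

Tmean = (29.1 + 11.6)/2 = 20.35 °C
ET₀ = 0.0023 × 13.01 × (20.35 + 17.8) × √17.5 = 0.0023 × 13.01 × 38.15 × 4.1833 = 4.7755 mm/d
ETc = Kc × ET₀ = 1.05 × 4.7755 = 5.0143 mm/d
Crop demand D = ETc × 30 d = 5.0143 × 30 = 150.429 mm
D − Pe = 150.429 − 3.8 = 146.629 mm
Gross irrigation = 146.629 / 0.88 = 166.624 mm

167 mm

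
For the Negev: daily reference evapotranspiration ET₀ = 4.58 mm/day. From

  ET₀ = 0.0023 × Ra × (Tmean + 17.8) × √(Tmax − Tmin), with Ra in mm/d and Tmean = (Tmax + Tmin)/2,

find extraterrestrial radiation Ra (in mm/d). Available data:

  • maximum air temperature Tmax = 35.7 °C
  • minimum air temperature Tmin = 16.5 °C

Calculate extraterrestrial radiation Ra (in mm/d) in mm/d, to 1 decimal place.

Tmean = 26.10 °C; √ΔT = 4.3818
Ra = ET₀ / [0.0023 × (Tmean+17.8) × √ΔT] = 4.58 / (0.0023 × 43.90 × 4.3818) = 10.352 mm/d

10.4 mm/d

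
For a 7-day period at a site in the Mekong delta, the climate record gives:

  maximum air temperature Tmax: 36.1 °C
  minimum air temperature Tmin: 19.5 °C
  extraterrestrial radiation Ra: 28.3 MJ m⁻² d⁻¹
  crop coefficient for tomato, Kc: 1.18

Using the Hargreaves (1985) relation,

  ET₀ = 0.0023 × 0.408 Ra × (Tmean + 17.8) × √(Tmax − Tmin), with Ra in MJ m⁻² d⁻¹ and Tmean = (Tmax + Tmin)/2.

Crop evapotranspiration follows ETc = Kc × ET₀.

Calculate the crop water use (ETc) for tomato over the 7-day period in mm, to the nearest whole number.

41 mm

Tmean = (36.1 + 19.5)/2 = 27.80 °C
0.408 Ra = 0.408 × 28.3 = 11.5464 mm/d equivalent
ET₀ = 0.0023 × 11.5464 × (27.80 + 17.8) × √16.6 = 0.0023 × 11.5464 × 45.60 × 4.0743 = 4.9339 mm/d
ETc = Kc × ET₀ = 1.18 × 4.9339 = 5.8220 mm/d
Over 7 days: 5.8220 × 7 = 40.754 mm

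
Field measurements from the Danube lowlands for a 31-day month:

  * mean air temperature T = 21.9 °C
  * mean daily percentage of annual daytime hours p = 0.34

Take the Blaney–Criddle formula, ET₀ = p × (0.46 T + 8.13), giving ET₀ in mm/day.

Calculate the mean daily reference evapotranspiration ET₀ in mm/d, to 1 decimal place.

ET₀ = 0.34 × (0.46 × 21.9 + 8.13) = 0.34 × 18.204 = 6.1894 mm/d

6.2 mm/d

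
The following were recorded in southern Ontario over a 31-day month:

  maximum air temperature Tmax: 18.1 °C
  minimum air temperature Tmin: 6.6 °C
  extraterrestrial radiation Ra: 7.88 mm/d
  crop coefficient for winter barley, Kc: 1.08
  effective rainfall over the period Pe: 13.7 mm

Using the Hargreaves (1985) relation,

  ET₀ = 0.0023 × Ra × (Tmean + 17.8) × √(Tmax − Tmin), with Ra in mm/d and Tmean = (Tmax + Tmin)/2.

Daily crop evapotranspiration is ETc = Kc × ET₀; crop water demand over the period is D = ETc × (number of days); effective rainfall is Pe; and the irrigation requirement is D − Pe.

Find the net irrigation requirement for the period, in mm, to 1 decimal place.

Tmean = (18.1 + 6.6)/2 = 12.35 °C
ET₀ = 0.0023 × 7.88 × (12.35 + 17.8) × √11.5 = 0.0023 × 7.88 × 30.15 × 3.3912 = 1.8531 mm/d
ETc = Kc × ET₀ = 1.08 × 1.8531 = 2.0013 mm/d
Crop demand D = ETc × 31 d = 2.0013 × 31 = 62.040 mm
D − Pe = 62.040 − 13.7 = 48.340 mm

48.3 mm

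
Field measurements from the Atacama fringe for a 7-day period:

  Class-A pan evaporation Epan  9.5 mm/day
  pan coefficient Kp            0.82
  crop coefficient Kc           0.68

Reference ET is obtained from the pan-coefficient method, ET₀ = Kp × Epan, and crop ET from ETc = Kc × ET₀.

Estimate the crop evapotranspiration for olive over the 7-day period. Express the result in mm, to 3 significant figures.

ET₀ = 0.82 × 9.5 = 7.7900 mm/d
ETc = Kc × ET₀ = 0.68 × 7.7900 = 5.2972 mm/d
Over 7 days: 5.2972 × 7 = 37.080 mm

37.1 mm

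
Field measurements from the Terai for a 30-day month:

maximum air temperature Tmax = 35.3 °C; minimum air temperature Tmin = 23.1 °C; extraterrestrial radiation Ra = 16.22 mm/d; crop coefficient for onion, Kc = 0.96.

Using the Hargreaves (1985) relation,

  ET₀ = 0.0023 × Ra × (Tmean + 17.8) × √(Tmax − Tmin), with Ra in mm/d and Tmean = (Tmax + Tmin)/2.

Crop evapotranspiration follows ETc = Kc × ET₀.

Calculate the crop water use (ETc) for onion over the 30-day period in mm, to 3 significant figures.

176 mm

Tmean = (35.3 + 23.1)/2 = 29.20 °C
ET₀ = 0.0023 × 16.22 × (29.20 + 17.8) × √12.2 = 0.0023 × 16.22 × 47.00 × 3.4928 = 6.1242 mm/d
ETc = Kc × ET₀ = 0.96 × 6.1242 = 5.8792 mm/d
Over 30 days: 5.8792 × 30 = 176.376 mm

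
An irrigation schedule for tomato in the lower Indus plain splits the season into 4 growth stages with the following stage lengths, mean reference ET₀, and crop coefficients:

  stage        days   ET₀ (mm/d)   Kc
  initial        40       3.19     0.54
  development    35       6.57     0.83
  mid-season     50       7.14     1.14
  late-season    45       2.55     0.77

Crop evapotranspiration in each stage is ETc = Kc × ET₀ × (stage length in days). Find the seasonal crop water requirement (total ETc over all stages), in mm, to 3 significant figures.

755 mm

initial: 0.54 × 3.19 × 40 = 68.90 mm
development: 0.83 × 6.57 × 35 = 190.86 mm
mid-season: 1.14 × 7.14 × 50 = 406.98 mm
late-season: 0.77 × 2.55 × 45 = 88.36 mm
Seasonal total = 755.10 mm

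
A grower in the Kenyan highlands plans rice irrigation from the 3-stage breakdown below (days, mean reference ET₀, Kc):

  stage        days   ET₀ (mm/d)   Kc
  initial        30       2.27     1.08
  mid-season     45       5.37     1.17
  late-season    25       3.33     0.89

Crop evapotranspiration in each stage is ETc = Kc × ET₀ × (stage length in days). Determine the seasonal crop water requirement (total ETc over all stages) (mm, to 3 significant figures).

430 mm

initial: 1.08 × 2.27 × 30 = 73.55 mm
mid-season: 1.17 × 5.37 × 45 = 282.73 mm
late-season: 0.89 × 3.33 × 25 = 74.09 mm
Seasonal total = 430.37 mm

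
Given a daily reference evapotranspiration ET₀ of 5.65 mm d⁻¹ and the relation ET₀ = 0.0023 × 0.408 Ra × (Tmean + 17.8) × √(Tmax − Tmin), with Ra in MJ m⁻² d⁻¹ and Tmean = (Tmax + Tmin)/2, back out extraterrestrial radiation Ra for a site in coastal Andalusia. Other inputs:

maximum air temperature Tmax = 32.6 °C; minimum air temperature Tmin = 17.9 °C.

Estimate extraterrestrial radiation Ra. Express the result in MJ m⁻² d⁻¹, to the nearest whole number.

Tmean = (32.6+17.9)/2 = 25.25 °C; ΔT = 14.7
Ra = ET₀ / [0.0023 × 0.408 × (Tmean+17.8) × √ΔT]
   = 5.65 / (0.0023 × 0.408 × 43.05 × 3.8341) = 36.477 MJ m⁻² d⁻¹

36 MJ m⁻² d⁻¹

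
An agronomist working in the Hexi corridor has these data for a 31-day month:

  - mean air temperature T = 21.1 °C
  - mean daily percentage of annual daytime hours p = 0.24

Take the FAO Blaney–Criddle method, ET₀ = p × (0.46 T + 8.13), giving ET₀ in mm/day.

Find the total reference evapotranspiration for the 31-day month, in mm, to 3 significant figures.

ET₀ = 0.24 × (0.46 × 21.1 + 8.13) = 0.24 × 17.836 = 4.2806 mm/d
Monthly total = 4.2806 × 31 = 132.699 mm

133 mm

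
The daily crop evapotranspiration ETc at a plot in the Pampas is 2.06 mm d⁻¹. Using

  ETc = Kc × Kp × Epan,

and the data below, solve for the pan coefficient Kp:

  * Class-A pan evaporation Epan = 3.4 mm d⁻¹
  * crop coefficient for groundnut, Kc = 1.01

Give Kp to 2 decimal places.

ETc = Kc × Kp × Epan  ⇒  Kp = ETc / (Kc × Epan)
Kp = 2.06 / (1.01 × 3.4) = 2.06 / 3.434 = 0.5999

0.60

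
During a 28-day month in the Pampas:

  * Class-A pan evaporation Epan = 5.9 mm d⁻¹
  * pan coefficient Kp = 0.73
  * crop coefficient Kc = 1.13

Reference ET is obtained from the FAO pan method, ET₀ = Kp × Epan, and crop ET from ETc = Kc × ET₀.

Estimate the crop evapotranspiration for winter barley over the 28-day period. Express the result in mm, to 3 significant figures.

136 mm

ET₀ = 0.73 × 5.9 = 4.3070 mm/d
ETc = Kc × ET₀ = 1.13 × 4.3070 = 4.8669 mm/d
Over 28 days: 4.8669 × 28 = 136.273 mm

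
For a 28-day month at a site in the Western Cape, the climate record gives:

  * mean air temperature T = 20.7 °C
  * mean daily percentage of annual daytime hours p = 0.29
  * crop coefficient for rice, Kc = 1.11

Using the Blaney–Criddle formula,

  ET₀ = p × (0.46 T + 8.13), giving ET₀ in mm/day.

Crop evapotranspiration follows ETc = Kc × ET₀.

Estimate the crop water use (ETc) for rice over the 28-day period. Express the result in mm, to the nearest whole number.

ET₀ = 0.29 × (0.46 × 20.7 + 8.13) = 0.29 × 17.652 = 5.1191 mm/d
ETc = Kc × ET₀ = 1.11 × 5.1191 = 5.6822 mm/d
Over 28 days: 5.6822 × 28 = 159.102 mm

159 mm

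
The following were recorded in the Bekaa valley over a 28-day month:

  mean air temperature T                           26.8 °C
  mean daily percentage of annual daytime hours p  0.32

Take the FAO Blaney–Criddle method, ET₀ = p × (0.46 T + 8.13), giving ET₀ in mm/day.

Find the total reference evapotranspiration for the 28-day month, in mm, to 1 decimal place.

ET₀ = 0.32 × (0.46 × 26.8 + 8.13) = 0.32 × 20.458 = 6.5466 mm/d
Monthly total = 6.5466 × 28 = 183.305 mm

183.3 mm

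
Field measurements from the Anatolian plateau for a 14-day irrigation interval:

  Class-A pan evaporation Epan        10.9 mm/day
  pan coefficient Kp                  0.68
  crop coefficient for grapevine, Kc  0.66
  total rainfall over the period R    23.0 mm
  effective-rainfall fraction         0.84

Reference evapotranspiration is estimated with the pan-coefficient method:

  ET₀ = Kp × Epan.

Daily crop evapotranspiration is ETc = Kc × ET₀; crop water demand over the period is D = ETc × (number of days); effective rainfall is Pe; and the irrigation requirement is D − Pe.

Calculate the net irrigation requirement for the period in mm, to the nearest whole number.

49 mm

ET₀ = 0.68 × 10.9 = 7.4120 mm/d
ETc = Kc × ET₀ = 0.66 × 7.4120 = 4.8919 mm/d
Crop demand D = ETc × 14 d = 4.8919 × 14 = 68.487 mm
Pe = 0.84 × 23.0 = 19.320 mm
D − Pe = 68.487 − 19.320 = 49.167 mm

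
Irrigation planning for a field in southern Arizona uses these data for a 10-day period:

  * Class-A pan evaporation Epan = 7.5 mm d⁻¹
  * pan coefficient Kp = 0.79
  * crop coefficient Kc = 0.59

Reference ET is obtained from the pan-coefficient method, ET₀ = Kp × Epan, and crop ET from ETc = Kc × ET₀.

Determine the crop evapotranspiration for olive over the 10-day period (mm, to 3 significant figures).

35.0 mm

ET₀ = 0.79 × 7.5 = 5.9250 mm/d
ETc = Kc × ET₀ = 0.59 × 5.9250 = 3.4958 mm/d
Over 10 days: 3.4958 × 10 = 34.958 mm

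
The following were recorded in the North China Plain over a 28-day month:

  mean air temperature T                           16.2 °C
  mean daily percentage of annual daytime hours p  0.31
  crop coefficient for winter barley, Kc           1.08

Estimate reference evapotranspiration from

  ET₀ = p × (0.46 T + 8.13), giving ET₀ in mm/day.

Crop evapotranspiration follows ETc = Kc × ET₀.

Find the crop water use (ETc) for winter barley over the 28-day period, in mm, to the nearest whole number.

ET₀ = 0.31 × (0.46 × 16.2 + 8.13) = 0.31 × 15.582 = 4.8304 mm/d
ETc = Kc × ET₀ = 1.08 × 4.8304 = 5.2168 mm/d
Over 28 days: 5.2168 × 28 = 146.070 mm

146 mm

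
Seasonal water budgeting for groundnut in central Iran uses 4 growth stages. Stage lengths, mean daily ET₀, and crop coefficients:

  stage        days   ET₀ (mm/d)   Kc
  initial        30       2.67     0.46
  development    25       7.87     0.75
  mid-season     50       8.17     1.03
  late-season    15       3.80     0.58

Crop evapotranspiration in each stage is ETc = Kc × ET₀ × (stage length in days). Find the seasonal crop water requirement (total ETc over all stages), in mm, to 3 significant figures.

638 mm

initial: 0.46 × 2.67 × 30 = 36.85 mm
development: 0.75 × 7.87 × 25 = 147.56 mm
mid-season: 1.03 × 8.17 × 50 = 420.76 mm
late-season: 0.58 × 3.80 × 15 = 33.06 mm
Seasonal total = 638.23 mm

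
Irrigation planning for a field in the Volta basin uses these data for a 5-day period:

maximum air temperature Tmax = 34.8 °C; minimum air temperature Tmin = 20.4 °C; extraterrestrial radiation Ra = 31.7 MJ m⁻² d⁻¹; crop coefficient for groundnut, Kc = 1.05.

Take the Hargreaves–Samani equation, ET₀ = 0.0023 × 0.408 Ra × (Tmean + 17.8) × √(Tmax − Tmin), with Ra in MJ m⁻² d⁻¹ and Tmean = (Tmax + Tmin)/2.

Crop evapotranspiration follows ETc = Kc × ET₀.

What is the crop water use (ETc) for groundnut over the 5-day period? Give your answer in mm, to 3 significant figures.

26.9 mm

Tmean = (34.8 + 20.4)/2 = 27.60 °C
0.408 Ra = 0.408 × 31.7 = 12.9336 mm/d equivalent
ET₀ = 0.0023 × 12.9336 × (27.60 + 17.8) × √14.4 = 0.0023 × 12.9336 × 45.40 × 3.7947 = 5.1248 mm/d
ETc = Kc × ET₀ = 1.05 × 5.1248 = 5.3810 mm/d
Over 5 days: 5.3810 × 5 = 26.905 mm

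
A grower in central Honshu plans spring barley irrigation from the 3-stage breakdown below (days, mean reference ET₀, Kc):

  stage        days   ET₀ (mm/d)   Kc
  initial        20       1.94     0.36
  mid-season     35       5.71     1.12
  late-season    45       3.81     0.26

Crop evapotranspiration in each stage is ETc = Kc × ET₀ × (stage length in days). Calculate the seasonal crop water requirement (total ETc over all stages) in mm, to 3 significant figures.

initial: 0.36 × 1.94 × 20 = 13.97 mm
mid-season: 1.12 × 5.71 × 35 = 223.83 mm
late-season: 0.26 × 3.81 × 45 = 44.58 mm
Seasonal total = 282.38 mm

282 mm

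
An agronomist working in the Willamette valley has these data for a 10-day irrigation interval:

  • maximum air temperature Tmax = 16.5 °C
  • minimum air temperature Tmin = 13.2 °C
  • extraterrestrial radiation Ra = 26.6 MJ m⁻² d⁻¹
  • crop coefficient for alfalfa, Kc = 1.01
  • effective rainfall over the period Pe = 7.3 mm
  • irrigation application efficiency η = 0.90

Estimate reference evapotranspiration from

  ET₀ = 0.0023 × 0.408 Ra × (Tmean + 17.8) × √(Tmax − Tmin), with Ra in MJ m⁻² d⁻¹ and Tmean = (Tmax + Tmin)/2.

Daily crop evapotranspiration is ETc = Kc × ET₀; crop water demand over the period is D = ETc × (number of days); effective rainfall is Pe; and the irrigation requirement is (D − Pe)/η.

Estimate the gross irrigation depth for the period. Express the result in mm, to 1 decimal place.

Tmean = (16.5 + 13.2)/2 = 14.85 °C
0.408 Ra = 0.408 × 26.6 = 10.8528 mm/d equivalent
ET₀ = 0.0023 × 10.8528 × (14.85 + 17.8) × √3.3 = 0.0023 × 10.8528 × 32.65 × 1.8166 = 1.4805 mm/d
ETc = Kc × ET₀ = 1.01 × 1.4805 = 1.4953 mm/d
Crop demand D = ETc × 10 d = 1.4953 × 10 = 14.953 mm
D − Pe = 14.953 − 7.3 = 7.653 mm
Gross irrigation = 7.653 / 0.90 = 8.503 mm

8.5 mm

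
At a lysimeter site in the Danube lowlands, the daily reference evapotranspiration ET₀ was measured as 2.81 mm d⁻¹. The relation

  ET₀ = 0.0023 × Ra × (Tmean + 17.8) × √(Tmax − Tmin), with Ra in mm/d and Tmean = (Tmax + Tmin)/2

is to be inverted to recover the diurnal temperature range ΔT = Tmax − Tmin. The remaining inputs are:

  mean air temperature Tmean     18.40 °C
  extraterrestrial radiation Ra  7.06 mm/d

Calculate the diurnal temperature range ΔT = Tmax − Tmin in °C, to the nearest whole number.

√ΔT = ET₀ / [0.0023 × Ra × (Tmean+17.8)] = 2.81 / (0.0023 × 7.06 × 36.20) = 4.7804
ΔT = 4.7804² = 22.852 °C

23 °C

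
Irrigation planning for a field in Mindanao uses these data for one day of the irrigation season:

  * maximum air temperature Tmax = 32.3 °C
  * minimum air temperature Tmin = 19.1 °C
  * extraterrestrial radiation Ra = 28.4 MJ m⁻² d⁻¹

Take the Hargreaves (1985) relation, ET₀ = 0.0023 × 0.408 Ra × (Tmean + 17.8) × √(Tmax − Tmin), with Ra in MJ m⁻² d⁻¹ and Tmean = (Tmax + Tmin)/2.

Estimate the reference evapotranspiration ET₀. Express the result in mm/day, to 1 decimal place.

Tmean = (32.3 + 19.1)/2 = 25.70 °C
0.408 Ra = 0.408 × 28.4 = 11.5872 mm/d equivalent
ET₀ = 0.0023 × 11.5872 × (25.70 + 17.8) × √13.2 = 0.0023 × 11.5872 × 43.50 × 3.6332 = 4.2120 mm/d

4.2 mm/day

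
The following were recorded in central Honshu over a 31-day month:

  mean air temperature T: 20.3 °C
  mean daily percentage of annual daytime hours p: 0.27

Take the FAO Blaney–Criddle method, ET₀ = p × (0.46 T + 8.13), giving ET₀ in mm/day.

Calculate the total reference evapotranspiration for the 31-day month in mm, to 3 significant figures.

146 mm

ET₀ = 0.27 × (0.46 × 20.3 + 8.13) = 0.27 × 17.468 = 4.7164 mm/d
Monthly total = 4.7164 × 31 = 146.208 mm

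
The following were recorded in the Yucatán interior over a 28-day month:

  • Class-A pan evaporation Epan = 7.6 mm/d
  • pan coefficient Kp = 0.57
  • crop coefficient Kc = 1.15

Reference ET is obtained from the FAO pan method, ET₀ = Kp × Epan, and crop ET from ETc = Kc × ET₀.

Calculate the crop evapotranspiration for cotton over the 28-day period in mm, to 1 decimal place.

139.5 mm

ET₀ = 0.57 × 7.6 = 4.3320 mm/d
ETc = Kc × ET₀ = 1.15 × 4.3320 = 4.9818 mm/d
Over 28 days: 4.9818 × 28 = 139.490 mm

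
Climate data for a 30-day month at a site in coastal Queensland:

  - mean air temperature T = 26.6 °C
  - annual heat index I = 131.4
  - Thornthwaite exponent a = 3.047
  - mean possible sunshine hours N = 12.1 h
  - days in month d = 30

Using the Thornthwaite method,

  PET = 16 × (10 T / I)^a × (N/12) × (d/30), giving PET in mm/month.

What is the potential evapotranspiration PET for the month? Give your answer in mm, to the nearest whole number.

10T/I = 10 × 26.6 / 131.4 = 2.0244
(10T/I)^a = 2.0244^3.047 = 8.5760
Uncorrected PET = 16 × 8.5760 = 137.216 mm
Correction = (N/12)(d/30) = (12.1/12)(30/30) = 1.0083
PET = 137.216 × 1.0083 = 138.355 mm/month

138 mm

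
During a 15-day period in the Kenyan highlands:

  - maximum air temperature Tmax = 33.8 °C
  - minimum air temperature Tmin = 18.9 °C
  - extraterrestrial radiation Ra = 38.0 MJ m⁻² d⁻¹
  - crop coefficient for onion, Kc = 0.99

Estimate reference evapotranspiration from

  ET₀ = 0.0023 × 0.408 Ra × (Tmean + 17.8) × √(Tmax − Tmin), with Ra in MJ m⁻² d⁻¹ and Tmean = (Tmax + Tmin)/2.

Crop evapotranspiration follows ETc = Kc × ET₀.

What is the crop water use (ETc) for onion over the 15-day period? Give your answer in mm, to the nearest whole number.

90 mm

Tmean = (33.8 + 18.9)/2 = 26.35 °C
0.408 Ra = 0.408 × 38.0 = 15.5040 mm/d equivalent
ET₀ = 0.0023 × 15.5040 × (26.35 + 17.8) × √14.9 = 0.0023 × 15.5040 × 44.15 × 3.8601 = 6.0772 mm/d
ETc = Kc × ET₀ = 0.99 × 6.0772 = 6.0164 mm/d
Over 15 days: 6.0164 × 15 = 90.246 mm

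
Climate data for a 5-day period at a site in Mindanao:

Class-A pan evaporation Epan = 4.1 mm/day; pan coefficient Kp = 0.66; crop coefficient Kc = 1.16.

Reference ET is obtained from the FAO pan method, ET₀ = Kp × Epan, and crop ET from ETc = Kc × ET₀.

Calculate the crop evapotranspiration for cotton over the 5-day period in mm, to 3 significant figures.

15.7 mm

ET₀ = 0.66 × 4.1 = 2.7060 mm/d
ETc = Kc × ET₀ = 1.16 × 2.7060 = 3.1390 mm/d
Over 5 days: 3.1390 × 5 = 15.695 mm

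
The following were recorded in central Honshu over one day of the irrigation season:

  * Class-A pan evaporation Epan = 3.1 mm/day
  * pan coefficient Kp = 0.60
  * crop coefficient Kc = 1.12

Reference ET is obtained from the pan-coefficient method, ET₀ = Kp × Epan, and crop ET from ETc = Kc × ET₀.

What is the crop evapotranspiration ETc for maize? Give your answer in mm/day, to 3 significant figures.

ET₀ = 0.60 × 3.1 = 1.8600 mm/d
ETc = Kc × ET₀ = 1.12 × 1.8600 = 2.0832 mm/d

2.08 mm/day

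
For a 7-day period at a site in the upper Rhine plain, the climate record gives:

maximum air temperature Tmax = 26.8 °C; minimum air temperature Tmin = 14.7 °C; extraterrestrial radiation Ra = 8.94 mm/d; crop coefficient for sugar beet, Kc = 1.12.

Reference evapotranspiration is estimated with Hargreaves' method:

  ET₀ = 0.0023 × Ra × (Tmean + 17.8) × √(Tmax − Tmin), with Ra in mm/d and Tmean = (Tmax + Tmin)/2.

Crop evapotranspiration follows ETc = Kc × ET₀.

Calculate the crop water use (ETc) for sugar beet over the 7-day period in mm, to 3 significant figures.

21.6 mm

Tmean = (26.8 + 14.7)/2 = 20.75 °C
ET₀ = 0.0023 × 8.94 × (20.75 + 17.8) × √12.1 = 0.0023 × 8.94 × 38.55 × 3.4785 = 2.7573 mm/d
ETc = Kc × ET₀ = 1.12 × 2.7573 = 3.0882 mm/d
Over 7 days: 3.0882 × 7 = 21.617 mm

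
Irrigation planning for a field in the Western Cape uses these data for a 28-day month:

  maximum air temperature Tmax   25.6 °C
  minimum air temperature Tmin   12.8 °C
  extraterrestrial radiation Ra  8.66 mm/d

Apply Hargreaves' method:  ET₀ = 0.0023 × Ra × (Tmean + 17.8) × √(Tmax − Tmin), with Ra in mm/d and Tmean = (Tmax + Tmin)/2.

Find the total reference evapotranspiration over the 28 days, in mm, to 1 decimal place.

Tmean = (25.6 + 12.8)/2 = 19.20 °C
ET₀ = 0.0023 × 8.66 × (19.20 + 17.8) × √12.8 = 0.0023 × 8.66 × 37.00 × 3.5777 = 2.6366 mm/d
Over 28 days: 2.6366 × 28 = 73.825 mm

73.8 mm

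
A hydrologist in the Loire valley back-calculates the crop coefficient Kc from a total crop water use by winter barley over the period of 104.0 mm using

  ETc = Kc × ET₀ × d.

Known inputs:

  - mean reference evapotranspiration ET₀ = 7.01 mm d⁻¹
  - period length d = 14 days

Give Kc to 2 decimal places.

ETc = Kc × ET₀ × d  ⇒  Kc = ETc / (ET₀ × d)
Kc = 104.0 / (7.01 × 14) = 104.0 / 98.14 = 1.0597

1.06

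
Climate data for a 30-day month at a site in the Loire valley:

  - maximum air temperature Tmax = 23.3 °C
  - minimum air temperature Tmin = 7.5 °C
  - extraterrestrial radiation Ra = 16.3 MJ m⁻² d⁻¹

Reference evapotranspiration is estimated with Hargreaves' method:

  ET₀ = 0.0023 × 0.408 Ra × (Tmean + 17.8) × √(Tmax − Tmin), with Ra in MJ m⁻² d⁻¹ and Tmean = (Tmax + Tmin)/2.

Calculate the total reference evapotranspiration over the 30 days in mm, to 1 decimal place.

60.6 mm

Tmean = (23.3 + 7.5)/2 = 15.40 °C
0.408 Ra = 0.408 × 16.3 = 6.6504 mm/d equivalent
ET₀ = 0.0023 × 6.6504 × (15.40 + 17.8) × √15.8 = 0.0023 × 6.6504 × 33.20 × 3.9749 = 2.0186 mm/d
Over 30 days: 2.0186 × 30 = 60.558 mm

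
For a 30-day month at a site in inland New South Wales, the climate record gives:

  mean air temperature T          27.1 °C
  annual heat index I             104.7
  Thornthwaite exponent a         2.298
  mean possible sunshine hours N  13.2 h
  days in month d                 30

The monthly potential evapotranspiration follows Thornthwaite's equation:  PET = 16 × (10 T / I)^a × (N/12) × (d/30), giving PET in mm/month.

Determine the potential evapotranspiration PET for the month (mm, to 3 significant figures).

10T/I = 10 × 27.1 / 104.7 = 2.5883
(10T/I)^a = 2.5883^2.298 = 8.8942
Uncorrected PET = 16 × 8.8942 = 142.307 mm
Correction = (N/12)(d/30) = (13.2/12)(30/30) = 1.1000
PET = 142.307 × 1.1000 = 156.538 mm/month

157 mm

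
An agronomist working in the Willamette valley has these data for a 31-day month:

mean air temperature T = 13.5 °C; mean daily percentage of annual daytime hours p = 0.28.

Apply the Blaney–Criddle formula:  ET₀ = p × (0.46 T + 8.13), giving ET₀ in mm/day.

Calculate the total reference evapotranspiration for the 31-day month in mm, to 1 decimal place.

124.5 mm

ET₀ = 0.28 × (0.46 × 13.5 + 8.13) = 0.28 × 14.340 = 4.0152 mm/d
Monthly total = 4.0152 × 31 = 124.471 mm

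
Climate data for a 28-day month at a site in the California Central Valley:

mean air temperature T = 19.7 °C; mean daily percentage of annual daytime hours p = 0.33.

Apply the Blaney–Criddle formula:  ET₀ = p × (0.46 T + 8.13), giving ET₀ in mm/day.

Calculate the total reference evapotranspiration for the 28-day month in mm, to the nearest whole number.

159 mm

ET₀ = 0.33 × (0.46 × 19.7 + 8.13) = 0.33 × 17.192 = 5.6734 mm/d
Monthly total = 5.6734 × 28 = 158.855 mm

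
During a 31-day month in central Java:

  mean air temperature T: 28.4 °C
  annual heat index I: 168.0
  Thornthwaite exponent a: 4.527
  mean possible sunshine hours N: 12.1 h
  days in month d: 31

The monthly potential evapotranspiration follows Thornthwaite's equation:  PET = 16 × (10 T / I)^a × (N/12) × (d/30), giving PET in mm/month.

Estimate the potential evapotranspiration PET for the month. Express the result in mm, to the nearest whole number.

10T/I = 10 × 28.4 / 168.0 = 1.6905
(10T/I)^a = 1.6905^4.527 = 10.7702
Uncorrected PET = 16 × 10.7702 = 172.323 mm
Correction = (N/12)(d/30) = (12.1/12)(31/30) = 1.0419
PET = 172.323 × 1.0419 = 179.543 mm/month

180 mm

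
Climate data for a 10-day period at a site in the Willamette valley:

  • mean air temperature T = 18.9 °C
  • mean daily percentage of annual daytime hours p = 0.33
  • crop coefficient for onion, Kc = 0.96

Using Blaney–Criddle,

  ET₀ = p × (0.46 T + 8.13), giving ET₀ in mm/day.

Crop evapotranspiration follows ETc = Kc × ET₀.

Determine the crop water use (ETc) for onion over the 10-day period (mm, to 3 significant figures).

ET₀ = 0.33 × (0.46 × 18.9 + 8.13) = 0.33 × 16.824 = 5.5519 mm/d
ETc = Kc × ET₀ = 0.96 × 5.5519 = 5.3298 mm/d
Over 10 days: 5.3298 × 10 = 53.298 mm

53.3 mm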